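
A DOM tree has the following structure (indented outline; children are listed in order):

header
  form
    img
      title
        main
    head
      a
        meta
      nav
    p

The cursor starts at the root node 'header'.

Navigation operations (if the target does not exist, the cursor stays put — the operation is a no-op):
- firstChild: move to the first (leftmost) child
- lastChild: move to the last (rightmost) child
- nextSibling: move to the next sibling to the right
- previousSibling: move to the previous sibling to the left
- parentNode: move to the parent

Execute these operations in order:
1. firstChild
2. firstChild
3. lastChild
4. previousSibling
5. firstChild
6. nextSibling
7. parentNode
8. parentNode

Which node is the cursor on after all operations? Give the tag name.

Answer: img

Derivation:
After 1 (firstChild): form
After 2 (firstChild): img
After 3 (lastChild): title
After 4 (previousSibling): title (no-op, stayed)
After 5 (firstChild): main
After 6 (nextSibling): main (no-op, stayed)
After 7 (parentNode): title
After 8 (parentNode): img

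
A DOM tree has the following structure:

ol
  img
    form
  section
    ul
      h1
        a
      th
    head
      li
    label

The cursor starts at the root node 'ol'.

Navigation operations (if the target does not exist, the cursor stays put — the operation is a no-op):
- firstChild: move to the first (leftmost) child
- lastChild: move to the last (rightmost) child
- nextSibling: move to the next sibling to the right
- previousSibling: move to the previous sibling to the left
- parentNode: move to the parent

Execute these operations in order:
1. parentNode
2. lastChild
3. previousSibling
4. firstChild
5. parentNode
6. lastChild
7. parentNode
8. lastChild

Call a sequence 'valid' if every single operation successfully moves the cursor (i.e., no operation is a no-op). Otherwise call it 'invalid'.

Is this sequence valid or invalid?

After 1 (parentNode): ol (no-op, stayed)
After 2 (lastChild): section
After 3 (previousSibling): img
After 4 (firstChild): form
After 5 (parentNode): img
After 6 (lastChild): form
After 7 (parentNode): img
After 8 (lastChild): form

Answer: invalid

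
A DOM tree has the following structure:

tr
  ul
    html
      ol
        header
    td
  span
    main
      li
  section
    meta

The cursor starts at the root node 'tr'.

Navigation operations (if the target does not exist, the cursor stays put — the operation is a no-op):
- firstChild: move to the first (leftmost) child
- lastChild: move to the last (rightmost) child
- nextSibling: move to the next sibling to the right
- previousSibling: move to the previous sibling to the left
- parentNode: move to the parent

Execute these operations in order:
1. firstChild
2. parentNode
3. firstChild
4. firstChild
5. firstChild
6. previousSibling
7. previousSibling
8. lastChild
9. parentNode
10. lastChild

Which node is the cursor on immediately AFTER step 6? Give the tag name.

After 1 (firstChild): ul
After 2 (parentNode): tr
After 3 (firstChild): ul
After 4 (firstChild): html
After 5 (firstChild): ol
After 6 (previousSibling): ol (no-op, stayed)

Answer: ol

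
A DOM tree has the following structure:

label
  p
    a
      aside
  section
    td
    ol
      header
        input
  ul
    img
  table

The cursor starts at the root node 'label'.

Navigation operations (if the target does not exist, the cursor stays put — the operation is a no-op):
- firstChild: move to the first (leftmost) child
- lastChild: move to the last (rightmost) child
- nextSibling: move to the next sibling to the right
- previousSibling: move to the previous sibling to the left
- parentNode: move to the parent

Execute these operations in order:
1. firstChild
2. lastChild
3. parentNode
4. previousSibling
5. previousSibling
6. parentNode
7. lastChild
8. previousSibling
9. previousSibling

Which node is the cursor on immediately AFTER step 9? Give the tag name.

After 1 (firstChild): p
After 2 (lastChild): a
After 3 (parentNode): p
After 4 (previousSibling): p (no-op, stayed)
After 5 (previousSibling): p (no-op, stayed)
After 6 (parentNode): label
After 7 (lastChild): table
After 8 (previousSibling): ul
After 9 (previousSibling): section

Answer: section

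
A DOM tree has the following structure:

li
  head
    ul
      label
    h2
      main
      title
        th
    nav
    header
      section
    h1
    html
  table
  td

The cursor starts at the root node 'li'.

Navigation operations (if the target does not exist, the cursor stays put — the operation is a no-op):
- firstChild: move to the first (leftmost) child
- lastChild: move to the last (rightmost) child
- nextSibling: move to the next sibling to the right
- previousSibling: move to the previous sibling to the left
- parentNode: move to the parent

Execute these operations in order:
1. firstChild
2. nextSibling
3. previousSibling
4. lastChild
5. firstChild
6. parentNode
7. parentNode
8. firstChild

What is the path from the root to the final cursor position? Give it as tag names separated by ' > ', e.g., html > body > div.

After 1 (firstChild): head
After 2 (nextSibling): table
After 3 (previousSibling): head
After 4 (lastChild): html
After 5 (firstChild): html (no-op, stayed)
After 6 (parentNode): head
After 7 (parentNode): li
After 8 (firstChild): head

Answer: li > head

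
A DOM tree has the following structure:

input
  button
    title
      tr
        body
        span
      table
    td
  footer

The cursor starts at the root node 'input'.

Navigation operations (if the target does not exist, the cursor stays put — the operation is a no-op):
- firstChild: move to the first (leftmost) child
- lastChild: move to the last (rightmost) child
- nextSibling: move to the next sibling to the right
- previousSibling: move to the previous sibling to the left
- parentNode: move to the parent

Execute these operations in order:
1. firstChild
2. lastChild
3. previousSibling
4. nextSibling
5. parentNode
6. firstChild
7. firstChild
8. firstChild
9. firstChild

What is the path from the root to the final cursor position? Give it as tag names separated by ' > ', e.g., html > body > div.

Answer: input > button > title > tr > body

Derivation:
After 1 (firstChild): button
After 2 (lastChild): td
After 3 (previousSibling): title
After 4 (nextSibling): td
After 5 (parentNode): button
After 6 (firstChild): title
After 7 (firstChild): tr
After 8 (firstChild): body
After 9 (firstChild): body (no-op, stayed)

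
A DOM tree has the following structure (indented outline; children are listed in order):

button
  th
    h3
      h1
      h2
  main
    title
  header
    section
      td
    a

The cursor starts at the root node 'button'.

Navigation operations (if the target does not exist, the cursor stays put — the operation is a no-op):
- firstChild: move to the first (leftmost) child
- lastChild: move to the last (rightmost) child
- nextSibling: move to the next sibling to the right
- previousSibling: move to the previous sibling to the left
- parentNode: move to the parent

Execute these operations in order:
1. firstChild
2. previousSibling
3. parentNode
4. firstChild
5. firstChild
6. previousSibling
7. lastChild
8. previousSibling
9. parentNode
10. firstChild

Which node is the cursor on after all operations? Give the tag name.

After 1 (firstChild): th
After 2 (previousSibling): th (no-op, stayed)
After 3 (parentNode): button
After 4 (firstChild): th
After 5 (firstChild): h3
After 6 (previousSibling): h3 (no-op, stayed)
After 7 (lastChild): h2
After 8 (previousSibling): h1
After 9 (parentNode): h3
After 10 (firstChild): h1

Answer: h1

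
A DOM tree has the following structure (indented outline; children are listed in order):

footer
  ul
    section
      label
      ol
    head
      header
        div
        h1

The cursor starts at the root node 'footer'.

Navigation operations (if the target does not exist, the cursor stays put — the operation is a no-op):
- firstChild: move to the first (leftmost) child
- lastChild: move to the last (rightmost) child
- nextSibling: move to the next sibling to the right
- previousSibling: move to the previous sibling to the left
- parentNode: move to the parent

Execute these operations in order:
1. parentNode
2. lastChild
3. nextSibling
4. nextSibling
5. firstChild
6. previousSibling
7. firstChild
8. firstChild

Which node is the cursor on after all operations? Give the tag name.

After 1 (parentNode): footer (no-op, stayed)
After 2 (lastChild): ul
After 3 (nextSibling): ul (no-op, stayed)
After 4 (nextSibling): ul (no-op, stayed)
After 5 (firstChild): section
After 6 (previousSibling): section (no-op, stayed)
After 7 (firstChild): label
After 8 (firstChild): label (no-op, stayed)

Answer: label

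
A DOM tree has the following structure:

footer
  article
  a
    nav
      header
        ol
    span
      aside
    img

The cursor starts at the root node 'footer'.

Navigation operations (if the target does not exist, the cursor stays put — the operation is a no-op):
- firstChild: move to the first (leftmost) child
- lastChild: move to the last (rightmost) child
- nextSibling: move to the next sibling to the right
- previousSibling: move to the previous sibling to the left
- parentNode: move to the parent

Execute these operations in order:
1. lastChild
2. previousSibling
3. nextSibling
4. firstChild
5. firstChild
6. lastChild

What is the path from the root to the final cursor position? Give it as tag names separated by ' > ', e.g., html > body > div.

Answer: footer > a > nav > header > ol

Derivation:
After 1 (lastChild): a
After 2 (previousSibling): article
After 3 (nextSibling): a
After 4 (firstChild): nav
After 5 (firstChild): header
After 6 (lastChild): ol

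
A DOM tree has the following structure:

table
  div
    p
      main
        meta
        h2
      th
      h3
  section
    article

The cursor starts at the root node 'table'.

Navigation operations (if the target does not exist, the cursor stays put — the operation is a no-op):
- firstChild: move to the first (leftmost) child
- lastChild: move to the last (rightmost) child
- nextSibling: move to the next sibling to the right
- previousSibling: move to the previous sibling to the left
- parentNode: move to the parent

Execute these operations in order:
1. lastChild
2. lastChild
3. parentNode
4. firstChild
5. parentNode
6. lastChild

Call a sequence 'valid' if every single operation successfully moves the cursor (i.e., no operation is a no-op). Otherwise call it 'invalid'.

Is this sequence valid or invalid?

Answer: valid

Derivation:
After 1 (lastChild): section
After 2 (lastChild): article
After 3 (parentNode): section
After 4 (firstChild): article
After 5 (parentNode): section
After 6 (lastChild): article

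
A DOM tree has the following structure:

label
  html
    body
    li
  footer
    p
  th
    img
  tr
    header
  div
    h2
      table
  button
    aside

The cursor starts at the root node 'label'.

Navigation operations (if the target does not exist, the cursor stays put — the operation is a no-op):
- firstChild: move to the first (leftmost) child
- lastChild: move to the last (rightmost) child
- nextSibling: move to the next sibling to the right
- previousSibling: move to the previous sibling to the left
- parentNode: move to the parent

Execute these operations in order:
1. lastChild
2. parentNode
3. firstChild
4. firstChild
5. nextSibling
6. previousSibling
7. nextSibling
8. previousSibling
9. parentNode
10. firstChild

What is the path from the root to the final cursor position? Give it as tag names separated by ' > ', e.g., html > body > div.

Answer: label > html > body

Derivation:
After 1 (lastChild): button
After 2 (parentNode): label
After 3 (firstChild): html
After 4 (firstChild): body
After 5 (nextSibling): li
After 6 (previousSibling): body
After 7 (nextSibling): li
After 8 (previousSibling): body
After 9 (parentNode): html
After 10 (firstChild): body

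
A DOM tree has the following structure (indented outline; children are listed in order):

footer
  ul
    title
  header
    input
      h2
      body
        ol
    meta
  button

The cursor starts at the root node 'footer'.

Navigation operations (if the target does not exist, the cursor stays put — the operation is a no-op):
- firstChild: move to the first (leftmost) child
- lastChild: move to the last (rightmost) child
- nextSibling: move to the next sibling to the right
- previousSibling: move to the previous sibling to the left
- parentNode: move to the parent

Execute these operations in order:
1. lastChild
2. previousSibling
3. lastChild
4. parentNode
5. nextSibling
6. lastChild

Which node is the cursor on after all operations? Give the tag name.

After 1 (lastChild): button
After 2 (previousSibling): header
After 3 (lastChild): meta
After 4 (parentNode): header
After 5 (nextSibling): button
After 6 (lastChild): button (no-op, stayed)

Answer: button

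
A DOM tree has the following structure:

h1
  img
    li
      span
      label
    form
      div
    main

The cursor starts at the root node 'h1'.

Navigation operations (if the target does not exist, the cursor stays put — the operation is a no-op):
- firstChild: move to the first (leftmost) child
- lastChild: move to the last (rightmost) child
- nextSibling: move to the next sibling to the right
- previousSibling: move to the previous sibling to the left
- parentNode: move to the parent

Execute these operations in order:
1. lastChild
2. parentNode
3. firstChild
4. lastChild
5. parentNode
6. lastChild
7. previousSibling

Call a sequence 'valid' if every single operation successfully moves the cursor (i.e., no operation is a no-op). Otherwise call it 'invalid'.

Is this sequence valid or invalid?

After 1 (lastChild): img
After 2 (parentNode): h1
After 3 (firstChild): img
After 4 (lastChild): main
After 5 (parentNode): img
After 6 (lastChild): main
After 7 (previousSibling): form

Answer: valid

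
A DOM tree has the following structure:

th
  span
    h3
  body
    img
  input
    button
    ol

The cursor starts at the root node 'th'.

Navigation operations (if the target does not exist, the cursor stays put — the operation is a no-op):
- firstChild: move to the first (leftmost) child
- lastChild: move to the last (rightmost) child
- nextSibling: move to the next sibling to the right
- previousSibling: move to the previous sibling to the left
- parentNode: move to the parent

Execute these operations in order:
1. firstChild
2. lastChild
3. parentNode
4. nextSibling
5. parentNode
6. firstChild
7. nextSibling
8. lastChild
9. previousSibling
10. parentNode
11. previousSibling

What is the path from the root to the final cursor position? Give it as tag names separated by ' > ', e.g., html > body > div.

Answer: th > span

Derivation:
After 1 (firstChild): span
After 2 (lastChild): h3
After 3 (parentNode): span
After 4 (nextSibling): body
After 5 (parentNode): th
After 6 (firstChild): span
After 7 (nextSibling): body
After 8 (lastChild): img
After 9 (previousSibling): img (no-op, stayed)
After 10 (parentNode): body
After 11 (previousSibling): span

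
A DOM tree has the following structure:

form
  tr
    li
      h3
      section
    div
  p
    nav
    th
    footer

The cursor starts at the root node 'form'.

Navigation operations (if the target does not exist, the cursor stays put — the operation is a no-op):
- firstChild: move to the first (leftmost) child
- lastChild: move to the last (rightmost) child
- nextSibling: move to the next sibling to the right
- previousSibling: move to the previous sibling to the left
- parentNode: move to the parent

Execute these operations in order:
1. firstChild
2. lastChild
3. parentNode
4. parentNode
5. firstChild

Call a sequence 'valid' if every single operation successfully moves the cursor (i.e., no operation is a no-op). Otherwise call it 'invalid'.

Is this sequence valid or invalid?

Answer: valid

Derivation:
After 1 (firstChild): tr
After 2 (lastChild): div
After 3 (parentNode): tr
After 4 (parentNode): form
After 5 (firstChild): tr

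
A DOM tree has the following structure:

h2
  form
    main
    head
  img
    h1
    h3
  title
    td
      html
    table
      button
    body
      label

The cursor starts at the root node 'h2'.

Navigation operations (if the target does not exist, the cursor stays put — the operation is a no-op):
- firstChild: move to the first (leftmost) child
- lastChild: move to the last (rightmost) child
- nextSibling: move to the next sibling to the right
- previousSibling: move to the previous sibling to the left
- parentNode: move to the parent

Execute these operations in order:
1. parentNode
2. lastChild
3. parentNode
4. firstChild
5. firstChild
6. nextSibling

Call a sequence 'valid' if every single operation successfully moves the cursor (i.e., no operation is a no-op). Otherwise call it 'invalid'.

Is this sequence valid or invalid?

Answer: invalid

Derivation:
After 1 (parentNode): h2 (no-op, stayed)
After 2 (lastChild): title
After 3 (parentNode): h2
After 4 (firstChild): form
After 5 (firstChild): main
After 6 (nextSibling): head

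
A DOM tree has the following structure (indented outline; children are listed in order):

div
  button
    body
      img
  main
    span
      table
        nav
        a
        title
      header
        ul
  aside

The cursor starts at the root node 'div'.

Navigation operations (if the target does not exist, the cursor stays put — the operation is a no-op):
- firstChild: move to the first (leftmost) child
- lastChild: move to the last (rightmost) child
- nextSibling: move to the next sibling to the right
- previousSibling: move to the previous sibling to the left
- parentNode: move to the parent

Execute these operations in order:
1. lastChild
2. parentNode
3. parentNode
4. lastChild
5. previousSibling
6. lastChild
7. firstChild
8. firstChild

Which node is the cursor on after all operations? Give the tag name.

Answer: nav

Derivation:
After 1 (lastChild): aside
After 2 (parentNode): div
After 3 (parentNode): div (no-op, stayed)
After 4 (lastChild): aside
After 5 (previousSibling): main
After 6 (lastChild): span
After 7 (firstChild): table
After 8 (firstChild): nav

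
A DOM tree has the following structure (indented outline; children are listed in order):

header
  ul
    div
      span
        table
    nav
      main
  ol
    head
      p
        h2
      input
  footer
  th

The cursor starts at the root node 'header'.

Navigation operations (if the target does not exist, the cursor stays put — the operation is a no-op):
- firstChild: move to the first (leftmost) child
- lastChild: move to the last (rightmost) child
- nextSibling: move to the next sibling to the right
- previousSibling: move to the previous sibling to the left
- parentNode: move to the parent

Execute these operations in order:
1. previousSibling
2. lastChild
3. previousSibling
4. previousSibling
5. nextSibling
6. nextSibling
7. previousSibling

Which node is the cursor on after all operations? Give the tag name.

Answer: footer

Derivation:
After 1 (previousSibling): header (no-op, stayed)
After 2 (lastChild): th
After 3 (previousSibling): footer
After 4 (previousSibling): ol
After 5 (nextSibling): footer
After 6 (nextSibling): th
After 7 (previousSibling): footer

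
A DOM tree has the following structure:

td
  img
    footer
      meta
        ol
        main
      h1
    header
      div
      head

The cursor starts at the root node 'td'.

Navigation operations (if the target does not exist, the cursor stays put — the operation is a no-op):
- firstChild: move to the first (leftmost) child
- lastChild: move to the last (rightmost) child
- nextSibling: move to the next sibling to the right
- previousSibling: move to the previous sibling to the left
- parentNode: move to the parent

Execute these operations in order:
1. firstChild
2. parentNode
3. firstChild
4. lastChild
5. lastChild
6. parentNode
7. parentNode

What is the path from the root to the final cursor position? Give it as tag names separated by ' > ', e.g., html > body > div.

After 1 (firstChild): img
After 2 (parentNode): td
After 3 (firstChild): img
After 4 (lastChild): header
After 5 (lastChild): head
After 6 (parentNode): header
After 7 (parentNode): img

Answer: td > img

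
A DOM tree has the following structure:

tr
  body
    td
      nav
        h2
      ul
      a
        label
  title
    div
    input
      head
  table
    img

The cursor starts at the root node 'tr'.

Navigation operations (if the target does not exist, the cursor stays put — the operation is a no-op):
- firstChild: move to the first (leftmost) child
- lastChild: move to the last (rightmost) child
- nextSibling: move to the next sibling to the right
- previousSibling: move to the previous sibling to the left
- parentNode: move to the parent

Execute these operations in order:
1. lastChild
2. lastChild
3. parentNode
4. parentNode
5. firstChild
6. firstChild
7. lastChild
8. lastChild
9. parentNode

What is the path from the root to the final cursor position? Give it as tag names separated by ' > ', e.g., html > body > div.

After 1 (lastChild): table
After 2 (lastChild): img
After 3 (parentNode): table
After 4 (parentNode): tr
After 5 (firstChild): body
After 6 (firstChild): td
After 7 (lastChild): a
After 8 (lastChild): label
After 9 (parentNode): a

Answer: tr > body > td > a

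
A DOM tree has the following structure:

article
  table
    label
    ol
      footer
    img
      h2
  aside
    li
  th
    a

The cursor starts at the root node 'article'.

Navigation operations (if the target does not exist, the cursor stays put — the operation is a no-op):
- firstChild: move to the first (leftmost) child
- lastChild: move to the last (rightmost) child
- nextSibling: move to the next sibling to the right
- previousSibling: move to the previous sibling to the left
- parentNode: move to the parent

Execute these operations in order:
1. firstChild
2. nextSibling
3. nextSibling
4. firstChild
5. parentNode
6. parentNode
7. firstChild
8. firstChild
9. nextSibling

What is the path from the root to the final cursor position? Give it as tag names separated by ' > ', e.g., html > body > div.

Answer: article > table > ol

Derivation:
After 1 (firstChild): table
After 2 (nextSibling): aside
After 3 (nextSibling): th
After 4 (firstChild): a
After 5 (parentNode): th
After 6 (parentNode): article
After 7 (firstChild): table
After 8 (firstChild): label
After 9 (nextSibling): ol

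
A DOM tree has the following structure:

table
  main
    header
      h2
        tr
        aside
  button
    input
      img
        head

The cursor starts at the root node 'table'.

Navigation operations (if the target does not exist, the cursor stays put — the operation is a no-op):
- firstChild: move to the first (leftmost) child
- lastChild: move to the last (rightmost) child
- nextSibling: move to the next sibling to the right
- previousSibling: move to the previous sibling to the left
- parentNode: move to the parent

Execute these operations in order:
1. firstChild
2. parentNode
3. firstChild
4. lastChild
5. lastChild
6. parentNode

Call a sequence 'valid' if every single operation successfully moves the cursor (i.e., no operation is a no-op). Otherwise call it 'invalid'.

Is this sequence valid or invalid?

Answer: valid

Derivation:
After 1 (firstChild): main
After 2 (parentNode): table
After 3 (firstChild): main
After 4 (lastChild): header
After 5 (lastChild): h2
After 6 (parentNode): header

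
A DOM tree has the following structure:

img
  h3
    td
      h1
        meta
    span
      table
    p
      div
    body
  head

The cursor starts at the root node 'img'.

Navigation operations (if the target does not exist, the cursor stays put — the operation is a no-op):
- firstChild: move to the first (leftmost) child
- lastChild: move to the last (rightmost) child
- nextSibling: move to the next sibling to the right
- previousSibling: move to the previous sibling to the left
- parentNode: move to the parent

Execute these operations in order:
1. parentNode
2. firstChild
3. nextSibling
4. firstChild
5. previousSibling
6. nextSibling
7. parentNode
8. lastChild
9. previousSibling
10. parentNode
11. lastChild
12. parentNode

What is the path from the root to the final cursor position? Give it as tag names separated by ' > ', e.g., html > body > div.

After 1 (parentNode): img (no-op, stayed)
After 2 (firstChild): h3
After 3 (nextSibling): head
After 4 (firstChild): head (no-op, stayed)
After 5 (previousSibling): h3
After 6 (nextSibling): head
After 7 (parentNode): img
After 8 (lastChild): head
After 9 (previousSibling): h3
After 10 (parentNode): img
After 11 (lastChild): head
After 12 (parentNode): img

Answer: img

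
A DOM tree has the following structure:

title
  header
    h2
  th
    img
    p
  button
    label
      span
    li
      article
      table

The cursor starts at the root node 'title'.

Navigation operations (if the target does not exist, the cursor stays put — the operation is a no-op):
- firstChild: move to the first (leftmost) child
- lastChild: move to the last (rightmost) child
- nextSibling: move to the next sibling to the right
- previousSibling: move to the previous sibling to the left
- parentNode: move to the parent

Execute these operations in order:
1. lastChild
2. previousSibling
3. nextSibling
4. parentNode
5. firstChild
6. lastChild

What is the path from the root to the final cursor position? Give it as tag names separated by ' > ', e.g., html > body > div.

Answer: title > header > h2

Derivation:
After 1 (lastChild): button
After 2 (previousSibling): th
After 3 (nextSibling): button
After 4 (parentNode): title
After 5 (firstChild): header
After 6 (lastChild): h2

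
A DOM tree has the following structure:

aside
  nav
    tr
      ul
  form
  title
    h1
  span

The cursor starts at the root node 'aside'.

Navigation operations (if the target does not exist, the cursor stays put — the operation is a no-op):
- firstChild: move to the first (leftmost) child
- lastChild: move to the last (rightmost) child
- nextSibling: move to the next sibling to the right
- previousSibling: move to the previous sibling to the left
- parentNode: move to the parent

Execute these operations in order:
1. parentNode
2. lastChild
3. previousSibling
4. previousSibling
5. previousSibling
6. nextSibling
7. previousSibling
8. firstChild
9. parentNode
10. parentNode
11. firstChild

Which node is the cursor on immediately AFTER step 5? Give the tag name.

After 1 (parentNode): aside (no-op, stayed)
After 2 (lastChild): span
After 3 (previousSibling): title
After 4 (previousSibling): form
After 5 (previousSibling): nav

Answer: nav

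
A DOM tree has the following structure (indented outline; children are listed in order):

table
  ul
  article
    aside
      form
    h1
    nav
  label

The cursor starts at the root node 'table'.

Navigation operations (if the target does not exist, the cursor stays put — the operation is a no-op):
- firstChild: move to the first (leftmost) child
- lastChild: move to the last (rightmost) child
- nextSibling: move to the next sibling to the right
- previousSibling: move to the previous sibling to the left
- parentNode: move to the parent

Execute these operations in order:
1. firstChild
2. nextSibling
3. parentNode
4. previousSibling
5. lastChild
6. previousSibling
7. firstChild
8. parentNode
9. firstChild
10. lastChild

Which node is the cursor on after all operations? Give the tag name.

After 1 (firstChild): ul
After 2 (nextSibling): article
After 3 (parentNode): table
After 4 (previousSibling): table (no-op, stayed)
After 5 (lastChild): label
After 6 (previousSibling): article
After 7 (firstChild): aside
After 8 (parentNode): article
After 9 (firstChild): aside
After 10 (lastChild): form

Answer: form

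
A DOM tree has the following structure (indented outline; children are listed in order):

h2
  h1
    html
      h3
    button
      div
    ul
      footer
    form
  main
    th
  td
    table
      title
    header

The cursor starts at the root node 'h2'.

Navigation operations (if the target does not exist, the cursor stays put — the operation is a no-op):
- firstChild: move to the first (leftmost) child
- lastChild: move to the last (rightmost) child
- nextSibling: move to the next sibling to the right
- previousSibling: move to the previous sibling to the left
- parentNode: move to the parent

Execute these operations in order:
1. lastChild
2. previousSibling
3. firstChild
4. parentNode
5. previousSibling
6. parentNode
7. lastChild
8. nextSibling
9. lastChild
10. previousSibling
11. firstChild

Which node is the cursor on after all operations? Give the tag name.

After 1 (lastChild): td
After 2 (previousSibling): main
After 3 (firstChild): th
After 4 (parentNode): main
After 5 (previousSibling): h1
After 6 (parentNode): h2
After 7 (lastChild): td
After 8 (nextSibling): td (no-op, stayed)
After 9 (lastChild): header
After 10 (previousSibling): table
After 11 (firstChild): title

Answer: title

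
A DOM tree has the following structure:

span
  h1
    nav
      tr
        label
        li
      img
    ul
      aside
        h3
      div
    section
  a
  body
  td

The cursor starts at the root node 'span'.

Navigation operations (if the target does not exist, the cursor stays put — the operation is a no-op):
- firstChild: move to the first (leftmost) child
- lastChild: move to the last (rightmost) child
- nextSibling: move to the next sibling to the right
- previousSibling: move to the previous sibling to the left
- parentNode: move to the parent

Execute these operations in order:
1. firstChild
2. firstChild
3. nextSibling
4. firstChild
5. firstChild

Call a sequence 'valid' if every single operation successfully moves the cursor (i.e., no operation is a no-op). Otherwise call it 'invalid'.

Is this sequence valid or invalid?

After 1 (firstChild): h1
After 2 (firstChild): nav
After 3 (nextSibling): ul
After 4 (firstChild): aside
After 5 (firstChild): h3

Answer: valid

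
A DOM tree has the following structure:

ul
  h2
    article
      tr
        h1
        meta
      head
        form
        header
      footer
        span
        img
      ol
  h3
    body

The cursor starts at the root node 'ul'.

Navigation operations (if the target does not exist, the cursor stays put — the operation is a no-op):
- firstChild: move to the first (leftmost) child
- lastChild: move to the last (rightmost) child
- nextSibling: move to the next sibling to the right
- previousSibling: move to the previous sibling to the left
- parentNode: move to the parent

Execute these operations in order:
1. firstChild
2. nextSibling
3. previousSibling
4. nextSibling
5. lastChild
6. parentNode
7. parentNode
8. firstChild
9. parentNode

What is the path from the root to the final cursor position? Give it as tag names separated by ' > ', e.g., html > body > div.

Answer: ul

Derivation:
After 1 (firstChild): h2
After 2 (nextSibling): h3
After 3 (previousSibling): h2
After 4 (nextSibling): h3
After 5 (lastChild): body
After 6 (parentNode): h3
After 7 (parentNode): ul
After 8 (firstChild): h2
After 9 (parentNode): ul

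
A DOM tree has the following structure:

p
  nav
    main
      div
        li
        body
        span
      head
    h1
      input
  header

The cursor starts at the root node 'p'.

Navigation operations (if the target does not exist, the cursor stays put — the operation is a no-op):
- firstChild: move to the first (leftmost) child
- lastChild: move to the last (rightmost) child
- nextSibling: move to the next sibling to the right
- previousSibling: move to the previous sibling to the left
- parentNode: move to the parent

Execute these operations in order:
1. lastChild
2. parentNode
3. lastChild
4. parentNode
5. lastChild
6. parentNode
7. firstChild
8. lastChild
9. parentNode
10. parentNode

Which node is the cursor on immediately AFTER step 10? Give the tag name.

Answer: p

Derivation:
After 1 (lastChild): header
After 2 (parentNode): p
After 3 (lastChild): header
After 4 (parentNode): p
After 5 (lastChild): header
After 6 (parentNode): p
After 7 (firstChild): nav
After 8 (lastChild): h1
After 9 (parentNode): nav
After 10 (parentNode): p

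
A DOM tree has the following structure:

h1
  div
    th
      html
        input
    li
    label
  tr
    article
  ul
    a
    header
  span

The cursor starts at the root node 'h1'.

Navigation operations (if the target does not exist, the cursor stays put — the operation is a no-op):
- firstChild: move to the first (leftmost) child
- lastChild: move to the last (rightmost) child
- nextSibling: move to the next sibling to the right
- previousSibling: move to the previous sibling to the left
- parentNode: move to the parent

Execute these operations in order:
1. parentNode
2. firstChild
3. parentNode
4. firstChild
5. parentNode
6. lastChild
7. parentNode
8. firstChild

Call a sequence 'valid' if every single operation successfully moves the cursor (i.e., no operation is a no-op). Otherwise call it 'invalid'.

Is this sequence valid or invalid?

Answer: invalid

Derivation:
After 1 (parentNode): h1 (no-op, stayed)
After 2 (firstChild): div
After 3 (parentNode): h1
After 4 (firstChild): div
After 5 (parentNode): h1
After 6 (lastChild): span
After 7 (parentNode): h1
After 8 (firstChild): div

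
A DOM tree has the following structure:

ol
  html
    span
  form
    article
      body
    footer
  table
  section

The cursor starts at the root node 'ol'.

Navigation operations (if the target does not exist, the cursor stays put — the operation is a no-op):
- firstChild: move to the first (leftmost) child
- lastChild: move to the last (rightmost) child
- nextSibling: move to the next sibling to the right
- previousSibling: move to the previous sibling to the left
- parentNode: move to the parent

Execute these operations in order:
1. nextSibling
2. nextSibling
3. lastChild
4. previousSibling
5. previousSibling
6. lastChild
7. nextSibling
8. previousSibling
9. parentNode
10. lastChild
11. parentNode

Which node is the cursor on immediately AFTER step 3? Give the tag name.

After 1 (nextSibling): ol (no-op, stayed)
After 2 (nextSibling): ol (no-op, stayed)
After 3 (lastChild): section

Answer: section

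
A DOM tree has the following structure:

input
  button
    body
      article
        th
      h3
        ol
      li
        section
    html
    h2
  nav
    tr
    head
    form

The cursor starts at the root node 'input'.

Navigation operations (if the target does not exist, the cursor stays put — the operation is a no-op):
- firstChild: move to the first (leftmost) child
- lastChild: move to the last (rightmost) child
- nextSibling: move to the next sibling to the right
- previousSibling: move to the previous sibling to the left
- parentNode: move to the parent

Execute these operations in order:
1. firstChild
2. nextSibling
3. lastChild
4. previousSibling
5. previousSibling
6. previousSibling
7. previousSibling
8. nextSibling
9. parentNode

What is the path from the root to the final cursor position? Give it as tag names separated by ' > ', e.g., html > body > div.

Answer: input > nav

Derivation:
After 1 (firstChild): button
After 2 (nextSibling): nav
After 3 (lastChild): form
After 4 (previousSibling): head
After 5 (previousSibling): tr
After 6 (previousSibling): tr (no-op, stayed)
After 7 (previousSibling): tr (no-op, stayed)
After 8 (nextSibling): head
After 9 (parentNode): nav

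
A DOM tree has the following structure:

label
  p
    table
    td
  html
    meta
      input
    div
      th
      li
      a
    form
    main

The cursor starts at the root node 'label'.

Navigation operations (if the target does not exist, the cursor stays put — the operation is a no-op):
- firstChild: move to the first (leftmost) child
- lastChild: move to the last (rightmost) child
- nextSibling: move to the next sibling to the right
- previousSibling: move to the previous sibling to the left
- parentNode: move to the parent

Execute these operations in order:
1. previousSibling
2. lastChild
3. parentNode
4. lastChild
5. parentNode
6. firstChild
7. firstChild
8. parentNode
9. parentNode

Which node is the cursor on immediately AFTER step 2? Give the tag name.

Answer: html

Derivation:
After 1 (previousSibling): label (no-op, stayed)
After 2 (lastChild): html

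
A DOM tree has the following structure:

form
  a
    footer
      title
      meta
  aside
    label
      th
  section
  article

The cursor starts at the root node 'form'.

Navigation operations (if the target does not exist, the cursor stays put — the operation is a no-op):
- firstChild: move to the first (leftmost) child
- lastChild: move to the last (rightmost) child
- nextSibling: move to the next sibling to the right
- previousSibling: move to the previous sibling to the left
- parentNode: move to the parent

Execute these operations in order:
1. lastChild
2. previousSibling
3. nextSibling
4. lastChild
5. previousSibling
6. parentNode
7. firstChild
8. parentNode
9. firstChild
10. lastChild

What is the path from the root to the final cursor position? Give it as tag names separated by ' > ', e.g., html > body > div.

Answer: form > a > footer

Derivation:
After 1 (lastChild): article
After 2 (previousSibling): section
After 3 (nextSibling): article
After 4 (lastChild): article (no-op, stayed)
After 5 (previousSibling): section
After 6 (parentNode): form
After 7 (firstChild): a
After 8 (parentNode): form
After 9 (firstChild): a
After 10 (lastChild): footer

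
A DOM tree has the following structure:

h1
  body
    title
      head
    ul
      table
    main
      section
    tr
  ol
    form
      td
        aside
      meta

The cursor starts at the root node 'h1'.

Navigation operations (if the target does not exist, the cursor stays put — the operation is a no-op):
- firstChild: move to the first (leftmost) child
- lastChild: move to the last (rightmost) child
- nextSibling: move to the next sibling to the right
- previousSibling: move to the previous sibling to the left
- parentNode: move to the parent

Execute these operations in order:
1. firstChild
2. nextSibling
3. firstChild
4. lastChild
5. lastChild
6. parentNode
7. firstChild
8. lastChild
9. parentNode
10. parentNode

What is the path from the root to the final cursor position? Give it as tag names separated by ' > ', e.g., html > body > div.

After 1 (firstChild): body
After 2 (nextSibling): ol
After 3 (firstChild): form
After 4 (lastChild): meta
After 5 (lastChild): meta (no-op, stayed)
After 6 (parentNode): form
After 7 (firstChild): td
After 8 (lastChild): aside
After 9 (parentNode): td
After 10 (parentNode): form

Answer: h1 > ol > form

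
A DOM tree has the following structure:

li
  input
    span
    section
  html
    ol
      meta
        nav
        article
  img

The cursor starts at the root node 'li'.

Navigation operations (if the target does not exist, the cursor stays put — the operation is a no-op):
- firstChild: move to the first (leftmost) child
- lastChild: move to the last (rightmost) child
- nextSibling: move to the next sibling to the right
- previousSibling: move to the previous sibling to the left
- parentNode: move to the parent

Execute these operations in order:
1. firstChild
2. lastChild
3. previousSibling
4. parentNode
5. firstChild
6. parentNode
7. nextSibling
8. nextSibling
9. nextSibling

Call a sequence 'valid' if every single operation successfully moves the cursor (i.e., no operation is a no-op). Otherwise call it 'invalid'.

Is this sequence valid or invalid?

After 1 (firstChild): input
After 2 (lastChild): section
After 3 (previousSibling): span
After 4 (parentNode): input
After 5 (firstChild): span
After 6 (parentNode): input
After 7 (nextSibling): html
After 8 (nextSibling): img
After 9 (nextSibling): img (no-op, stayed)

Answer: invalid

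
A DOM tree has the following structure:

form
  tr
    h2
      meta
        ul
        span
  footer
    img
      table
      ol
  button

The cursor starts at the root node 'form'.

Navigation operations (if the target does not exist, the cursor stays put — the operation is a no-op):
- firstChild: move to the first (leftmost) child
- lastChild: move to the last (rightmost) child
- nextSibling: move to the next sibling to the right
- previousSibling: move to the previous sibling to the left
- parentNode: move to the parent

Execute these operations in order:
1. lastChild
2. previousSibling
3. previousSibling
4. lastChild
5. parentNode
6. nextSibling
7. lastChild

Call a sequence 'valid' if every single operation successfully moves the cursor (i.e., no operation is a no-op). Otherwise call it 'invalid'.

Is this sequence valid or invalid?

After 1 (lastChild): button
After 2 (previousSibling): footer
After 3 (previousSibling): tr
After 4 (lastChild): h2
After 5 (parentNode): tr
After 6 (nextSibling): footer
After 7 (lastChild): img

Answer: valid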